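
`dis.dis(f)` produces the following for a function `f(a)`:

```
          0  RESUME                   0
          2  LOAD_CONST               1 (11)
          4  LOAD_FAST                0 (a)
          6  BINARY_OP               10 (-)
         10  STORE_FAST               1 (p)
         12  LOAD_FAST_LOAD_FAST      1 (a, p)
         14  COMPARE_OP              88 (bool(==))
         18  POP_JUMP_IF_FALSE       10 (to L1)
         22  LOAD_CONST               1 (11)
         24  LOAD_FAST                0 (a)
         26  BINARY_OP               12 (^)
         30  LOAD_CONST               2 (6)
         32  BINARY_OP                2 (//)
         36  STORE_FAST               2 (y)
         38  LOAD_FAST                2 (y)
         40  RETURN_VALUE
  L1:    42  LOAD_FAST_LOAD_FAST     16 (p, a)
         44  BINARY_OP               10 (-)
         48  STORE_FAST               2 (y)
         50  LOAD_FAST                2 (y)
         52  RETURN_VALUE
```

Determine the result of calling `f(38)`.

-65

LOAD_CONST → push 11. Stack: [11]
LOAD_FAST a → push 38. Stack: [11, 38]
BINARY_OP - → 11 - 38 = -27. Stack: [-27]
STORE_FAST p → p=-27. Stack: []
LOAD_FAST_LOAD_FAST a,p → push 38,-27. Stack: [38, -27]
COMPARE_OP bool(==) → 38 vs -27 = False. Stack: [False]
POP_JUMP_IF_FALSE → pop False; jump. Stack: []
LOAD_FAST_LOAD_FAST p,a → push -27,38. Stack: [-27, 38]
BINARY_OP - → -27 - 38 = -65. Stack: [-65]
STORE_FAST y → y=-65. Stack: []
LOAD_FAST y → push -65. Stack: [-65]
RETURN_VALUE → return -65.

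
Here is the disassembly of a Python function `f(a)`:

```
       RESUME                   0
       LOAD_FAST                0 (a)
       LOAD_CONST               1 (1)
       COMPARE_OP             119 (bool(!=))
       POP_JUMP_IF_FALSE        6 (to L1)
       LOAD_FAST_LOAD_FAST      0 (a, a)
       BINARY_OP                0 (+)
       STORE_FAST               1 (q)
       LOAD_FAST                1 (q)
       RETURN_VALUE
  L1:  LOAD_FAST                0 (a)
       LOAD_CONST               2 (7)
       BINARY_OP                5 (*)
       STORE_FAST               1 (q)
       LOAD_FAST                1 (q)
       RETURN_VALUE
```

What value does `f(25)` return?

50

LOAD_FAST a → push 25. Stack: [25]
LOAD_CONST → push 1. Stack: [25, 1]
COMPARE_OP bool(!=) → 25 vs 1 = True. Stack: [True]
POP_JUMP_IF_FALSE → pop True; no jump. Stack: []
LOAD_FAST_LOAD_FAST a,a → push 25,25. Stack: [25, 25]
BINARY_OP + → 25 + 25 = 50. Stack: [50]
STORE_FAST q → q=50. Stack: []
LOAD_FAST q → push 50. Stack: [50]
RETURN_VALUE → return 50.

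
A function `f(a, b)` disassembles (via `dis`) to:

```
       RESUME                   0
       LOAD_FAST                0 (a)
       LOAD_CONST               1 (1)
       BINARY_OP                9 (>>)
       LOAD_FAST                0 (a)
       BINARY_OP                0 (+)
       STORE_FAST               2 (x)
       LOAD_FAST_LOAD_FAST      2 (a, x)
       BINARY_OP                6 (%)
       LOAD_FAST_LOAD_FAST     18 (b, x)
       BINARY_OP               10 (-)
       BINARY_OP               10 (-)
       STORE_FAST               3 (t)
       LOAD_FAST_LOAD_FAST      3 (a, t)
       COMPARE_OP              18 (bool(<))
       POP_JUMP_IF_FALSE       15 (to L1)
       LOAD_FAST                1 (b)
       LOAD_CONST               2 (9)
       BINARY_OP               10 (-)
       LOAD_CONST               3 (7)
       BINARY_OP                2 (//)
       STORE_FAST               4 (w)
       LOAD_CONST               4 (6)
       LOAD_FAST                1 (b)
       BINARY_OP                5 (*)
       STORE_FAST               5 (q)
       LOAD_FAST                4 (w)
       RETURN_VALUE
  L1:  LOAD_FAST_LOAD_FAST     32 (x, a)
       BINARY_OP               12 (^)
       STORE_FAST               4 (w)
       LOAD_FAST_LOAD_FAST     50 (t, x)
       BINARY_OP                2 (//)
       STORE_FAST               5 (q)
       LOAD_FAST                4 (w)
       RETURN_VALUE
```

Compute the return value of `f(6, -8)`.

-3

LOAD_FAST a → push 6. Stack: [6]
LOAD_CONST → push 1. Stack: [6, 1]
BINARY_OP >> → 6 >> 1 = 3. Stack: [3]
LOAD_FAST a → push 6. Stack: [3, 6]
BINARY_OP + → 3 + 6 = 9. Stack: [9]
STORE_FAST x → x=9. Stack: []
LOAD_FAST_LOAD_FAST a,x → push 6,9. Stack: [6, 9]
BINARY_OP % → 6 % 9 = 6. Stack: [6]
LOAD_FAST_LOAD_FAST b,x → push -8,9. Stack: [6, -8, 9]
BINARY_OP - → -8 - 9 = -17. Stack: [6, -17]
BINARY_OP - → 6 - -17 = 23. Stack: [23]
STORE_FAST t → t=23. Stack: []
LOAD_FAST_LOAD_FAST a,t → push 6,23. Stack: [6, 23]
COMPARE_OP bool(<) → 6 vs 23 = True. Stack: [True]
POP_JUMP_IF_FALSE → pop True; no jump. Stack: []
LOAD_FAST b → push -8. Stack: [-8]
LOAD_CONST → push 9. Stack: [-8, 9]
BINARY_OP - → -8 - 9 = -17. Stack: [-17]
LOAD_CONST → push 7. Stack: [-17, 7]
BINARY_OP // → -17 // 7 = -3. Stack: [-3]
STORE_FAST w → w=-3. Stack: []
LOAD_CONST → push 6. Stack: [6]
LOAD_FAST b → push -8. Stack: [6, -8]
BINARY_OP * → 6 * -8 = -48. Stack: [-48]
STORE_FAST q → q=-48. Stack: []
LOAD_FAST w → push -3. Stack: [-3]
RETURN_VALUE → return -3.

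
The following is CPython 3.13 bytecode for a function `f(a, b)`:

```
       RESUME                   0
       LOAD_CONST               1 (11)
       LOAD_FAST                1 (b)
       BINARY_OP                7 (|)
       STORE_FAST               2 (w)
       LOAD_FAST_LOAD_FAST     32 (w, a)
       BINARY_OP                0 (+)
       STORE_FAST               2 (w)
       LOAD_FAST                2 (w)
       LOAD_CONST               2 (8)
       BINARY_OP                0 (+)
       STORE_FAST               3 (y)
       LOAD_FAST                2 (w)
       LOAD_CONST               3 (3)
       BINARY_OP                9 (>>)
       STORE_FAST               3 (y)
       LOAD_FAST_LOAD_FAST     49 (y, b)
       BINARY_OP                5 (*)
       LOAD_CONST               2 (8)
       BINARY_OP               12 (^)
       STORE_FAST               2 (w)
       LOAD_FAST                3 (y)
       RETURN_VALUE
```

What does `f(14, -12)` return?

1

LOAD_CONST → push 11. Stack: [11]
LOAD_FAST b → push -12. Stack: [11, -12]
BINARY_OP | → 11 | -12 = -1. Stack: [-1]
STORE_FAST w → w=-1. Stack: []
LOAD_FAST_LOAD_FAST w,a → push -1,14. Stack: [-1, 14]
BINARY_OP + → -1 + 14 = 13. Stack: [13]
STORE_FAST w → w=13. Stack: []
LOAD_FAST w → push 13. Stack: [13]
LOAD_CONST → push 8. Stack: [13, 8]
BINARY_OP + → 13 + 8 = 21. Stack: [21]
STORE_FAST y → y=21. Stack: []
LOAD_FAST w → push 13. Stack: [13]
LOAD_CONST → push 3. Stack: [13, 3]
BINARY_OP >> → 13 >> 3 = 1. Stack: [1]
STORE_FAST y → y=1. Stack: []
LOAD_FAST_LOAD_FAST y,b → push 1,-12. Stack: [1, -12]
BINARY_OP * → 1 * -12 = -12. Stack: [-12]
LOAD_CONST → push 8. Stack: [-12, 8]
BINARY_OP ^ → -12 ^ 8 = -4. Stack: [-4]
STORE_FAST w → w=-4. Stack: []
LOAD_FAST y → push 1. Stack: [1]
RETURN_VALUE → return 1.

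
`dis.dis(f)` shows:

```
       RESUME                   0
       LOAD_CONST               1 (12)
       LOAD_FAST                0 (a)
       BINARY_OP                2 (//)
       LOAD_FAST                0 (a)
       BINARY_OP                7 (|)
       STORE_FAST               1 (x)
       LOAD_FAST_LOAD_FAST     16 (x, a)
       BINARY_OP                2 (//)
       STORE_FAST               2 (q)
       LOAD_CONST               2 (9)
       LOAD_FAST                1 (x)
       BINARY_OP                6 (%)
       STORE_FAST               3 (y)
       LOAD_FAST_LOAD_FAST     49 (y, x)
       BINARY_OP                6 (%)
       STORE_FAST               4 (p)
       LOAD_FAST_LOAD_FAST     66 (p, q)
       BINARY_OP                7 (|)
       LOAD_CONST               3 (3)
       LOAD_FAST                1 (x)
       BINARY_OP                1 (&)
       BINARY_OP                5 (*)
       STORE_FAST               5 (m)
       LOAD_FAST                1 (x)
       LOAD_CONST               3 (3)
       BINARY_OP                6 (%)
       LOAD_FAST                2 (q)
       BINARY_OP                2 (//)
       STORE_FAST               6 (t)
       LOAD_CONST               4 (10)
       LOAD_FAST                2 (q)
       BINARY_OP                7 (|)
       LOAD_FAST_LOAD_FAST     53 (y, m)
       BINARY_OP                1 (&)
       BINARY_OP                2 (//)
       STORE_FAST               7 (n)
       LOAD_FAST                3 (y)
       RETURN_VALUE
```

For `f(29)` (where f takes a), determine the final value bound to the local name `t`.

2

LOAD_CONST → push 12. Stack: [12]
LOAD_FAST a → push 29. Stack: [12, 29]
BINARY_OP // → 12 // 29 = 0. Stack: [0]
LOAD_FAST a → push 29. Stack: [0, 29]
BINARY_OP | → 0 | 29 = 29. Stack: [29]
STORE_FAST x → x=29. Stack: []
LOAD_FAST_LOAD_FAST x,a → push 29,29. Stack: [29, 29]
BINARY_OP // → 29 // 29 = 1. Stack: [1]
STORE_FAST q → q=1. Stack: []
LOAD_CONST → push 9. Stack: [9]
LOAD_FAST x → push 29. Stack: [9, 29]
BINARY_OP % → 9 % 29 = 9. Stack: [9]
STORE_FAST y → y=9. Stack: []
LOAD_FAST_LOAD_FAST y,x → push 9,29. Stack: [9, 29]
BINARY_OP % → 9 % 29 = 9. Stack: [9]
STORE_FAST p → p=9. Stack: []
LOAD_FAST_LOAD_FAST p,q → push 9,1. Stack: [9, 1]
BINARY_OP | → 9 | 1 = 9. Stack: [9]
LOAD_CONST → push 3. Stack: [9, 3]
LOAD_FAST x → push 29. Stack: [9, 3, 29]
BINARY_OP & → 3 & 29 = 1. Stack: [9, 1]
BINARY_OP * → 9 * 1 = 9. Stack: [9]
STORE_FAST m → m=9. Stack: []
LOAD_FAST x → push 29. Stack: [29]
LOAD_CONST → push 3. Stack: [29, 3]
BINARY_OP % → 29 % 3 = 2. Stack: [2]
LOAD_FAST q → push 1. Stack: [2, 1]
BINARY_OP // → 2 // 1 = 2. Stack: [2]
STORE_FAST t → t=2. Stack: []
LOAD_CONST → push 10. Stack: [10]
LOAD_FAST q → push 1. Stack: [10, 1]
BINARY_OP | → 10 | 1 = 11. Stack: [11]
LOAD_FAST_LOAD_FAST y,m → push 9,9. Stack: [11, 9, 9]
BINARY_OP & → 9 & 9 = 9. Stack: [11, 9]
BINARY_OP // → 11 // 9 = 1. Stack: [1]
STORE_FAST n → n=1. Stack: []
LOAD_FAST y → push 9. Stack: [9]
RETURN_VALUE → return 9.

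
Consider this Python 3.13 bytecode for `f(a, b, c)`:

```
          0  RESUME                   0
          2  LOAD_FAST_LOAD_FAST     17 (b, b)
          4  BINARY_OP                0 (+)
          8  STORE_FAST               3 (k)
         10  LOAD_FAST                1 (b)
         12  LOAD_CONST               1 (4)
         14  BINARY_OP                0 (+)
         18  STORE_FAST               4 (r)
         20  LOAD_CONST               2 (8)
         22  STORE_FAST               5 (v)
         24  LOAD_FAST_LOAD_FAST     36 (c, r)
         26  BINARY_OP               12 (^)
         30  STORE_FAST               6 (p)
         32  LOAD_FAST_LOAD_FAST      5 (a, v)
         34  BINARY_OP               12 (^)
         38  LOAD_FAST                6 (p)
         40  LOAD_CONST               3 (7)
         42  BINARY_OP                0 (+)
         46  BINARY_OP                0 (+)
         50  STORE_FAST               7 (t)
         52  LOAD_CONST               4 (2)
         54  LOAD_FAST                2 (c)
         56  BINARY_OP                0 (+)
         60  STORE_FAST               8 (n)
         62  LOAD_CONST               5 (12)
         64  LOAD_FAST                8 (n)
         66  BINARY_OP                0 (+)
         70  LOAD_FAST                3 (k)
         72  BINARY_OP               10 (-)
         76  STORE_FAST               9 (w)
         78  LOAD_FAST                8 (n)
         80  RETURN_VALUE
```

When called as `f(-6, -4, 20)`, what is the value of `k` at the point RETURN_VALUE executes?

LOAD_FAST_LOAD_FAST b,b → push -4,-4. Stack: [-4, -4]
BINARY_OP + → -4 + -4 = -8. Stack: [-8]
STORE_FAST k → k=-8. Stack: []
LOAD_FAST b → push -4. Stack: [-4]
LOAD_CONST → push 4. Stack: [-4, 4]
BINARY_OP + → -4 + 4 = 0. Stack: [0]
STORE_FAST r → r=0. Stack: []
LOAD_CONST → push 8. Stack: [8]
STORE_FAST v → v=8. Stack: []
LOAD_FAST_LOAD_FAST c,r → push 20,0. Stack: [20, 0]
BINARY_OP ^ → 20 ^ 0 = 20. Stack: [20]
STORE_FAST p → p=20. Stack: []
LOAD_FAST_LOAD_FAST a,v → push -6,8. Stack: [-6, 8]
BINARY_OP ^ → -6 ^ 8 = -14. Stack: [-14]
LOAD_FAST p → push 20. Stack: [-14, 20]
LOAD_CONST → push 7. Stack: [-14, 20, 7]
BINARY_OP + → 20 + 7 = 27. Stack: [-14, 27]
BINARY_OP + → -14 + 27 = 13. Stack: [13]
STORE_FAST t → t=13. Stack: []
LOAD_CONST → push 2. Stack: [2]
LOAD_FAST c → push 20. Stack: [2, 20]
BINARY_OP + → 2 + 20 = 22. Stack: [22]
STORE_FAST n → n=22. Stack: []
LOAD_CONST → push 12. Stack: [12]
LOAD_FAST n → push 22. Stack: [12, 22]
BINARY_OP + → 12 + 22 = 34. Stack: [34]
LOAD_FAST k → push -8. Stack: [34, -8]
BINARY_OP - → 34 - -8 = 42. Stack: [42]
STORE_FAST w → w=42. Stack: []
LOAD_FAST n → push 22. Stack: [22]
RETURN_VALUE → return 22.

-8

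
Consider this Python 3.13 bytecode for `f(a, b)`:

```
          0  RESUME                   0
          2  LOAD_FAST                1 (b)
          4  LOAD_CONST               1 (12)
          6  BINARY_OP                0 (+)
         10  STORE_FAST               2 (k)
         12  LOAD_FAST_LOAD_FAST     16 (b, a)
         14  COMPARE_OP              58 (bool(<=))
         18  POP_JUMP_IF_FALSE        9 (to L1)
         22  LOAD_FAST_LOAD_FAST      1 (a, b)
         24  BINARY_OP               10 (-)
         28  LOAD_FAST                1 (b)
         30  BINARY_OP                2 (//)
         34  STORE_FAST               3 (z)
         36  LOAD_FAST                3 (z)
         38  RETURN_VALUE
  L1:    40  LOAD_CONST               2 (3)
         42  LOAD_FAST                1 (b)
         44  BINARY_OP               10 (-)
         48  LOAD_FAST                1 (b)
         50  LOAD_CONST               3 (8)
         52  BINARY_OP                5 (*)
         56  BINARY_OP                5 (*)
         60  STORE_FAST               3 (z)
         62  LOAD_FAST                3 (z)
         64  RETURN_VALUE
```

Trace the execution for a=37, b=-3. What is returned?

-14

LOAD_FAST b → push -3. Stack: [-3]
LOAD_CONST → push 12. Stack: [-3, 12]
BINARY_OP + → -3 + 12 = 9. Stack: [9]
STORE_FAST k → k=9. Stack: []
LOAD_FAST_LOAD_FAST b,a → push -3,37. Stack: [-3, 37]
COMPARE_OP bool(<=) → -3 vs 37 = True. Stack: [True]
POP_JUMP_IF_FALSE → pop True; no jump. Stack: []
LOAD_FAST_LOAD_FAST a,b → push 37,-3. Stack: [37, -3]
BINARY_OP - → 37 - -3 = 40. Stack: [40]
LOAD_FAST b → push -3. Stack: [40, -3]
BINARY_OP // → 40 // -3 = -14. Stack: [-14]
STORE_FAST z → z=-14. Stack: []
LOAD_FAST z → push -14. Stack: [-14]
RETURN_VALUE → return -14.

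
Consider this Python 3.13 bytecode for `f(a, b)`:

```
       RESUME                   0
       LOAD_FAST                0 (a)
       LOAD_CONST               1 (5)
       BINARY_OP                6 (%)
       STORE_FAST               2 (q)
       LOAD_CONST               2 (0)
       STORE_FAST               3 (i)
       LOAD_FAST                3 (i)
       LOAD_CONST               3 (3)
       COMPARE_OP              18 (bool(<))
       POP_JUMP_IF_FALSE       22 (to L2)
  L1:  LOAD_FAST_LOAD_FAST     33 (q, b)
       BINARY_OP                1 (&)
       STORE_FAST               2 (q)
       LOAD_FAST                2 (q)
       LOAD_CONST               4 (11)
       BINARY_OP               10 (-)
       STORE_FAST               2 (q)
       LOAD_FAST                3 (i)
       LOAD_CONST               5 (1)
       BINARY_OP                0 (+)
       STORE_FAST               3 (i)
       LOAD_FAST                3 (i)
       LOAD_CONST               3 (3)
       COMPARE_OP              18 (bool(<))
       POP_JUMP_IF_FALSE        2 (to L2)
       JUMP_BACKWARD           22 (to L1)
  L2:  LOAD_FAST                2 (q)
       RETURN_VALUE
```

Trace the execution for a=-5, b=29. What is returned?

-3

LOAD_FAST a → push -5. Stack: [-5]
LOAD_CONST → push 5. Stack: [-5, 5]
BINARY_OP % → -5 % 5 = 0. Stack: [0]
STORE_FAST q → q=0. Stack: []
LOAD_CONST → push 0. Stack: [0]
STORE_FAST i → i=0. Stack: []
LOAD_FAST i → push 0. Stack: [0]
LOAD_CONST → push 3. Stack: [0, 3]
COMPARE_OP bool(<) → 0 vs 3 = True. Stack: [True]
POP_JUMP_IF_FALSE → pop True; no jump. Stack: []
LOAD_FAST_LOAD_FAST q,b → push 0,29. Stack: [0, 29]
BINARY_OP & → 0 & 29 = 0. Stack: [0]
STORE_FAST q → q=0. Stack: []
LOAD_FAST q → push 0. Stack: [0]
LOAD_CONST → push 11. Stack: [0, 11]
BINARY_OP - → 0 - 11 = -11. Stack: [-11]
STORE_FAST q → q=-11. Stack: []
LOAD_FAST i → push 0. Stack: [0]
LOAD_CONST → push 1. Stack: [0, 1]
BINARY_OP + → 0 + 1 = 1. Stack: [1]
STORE_FAST i → i=1. Stack: []
LOAD_FAST i → push 1. Stack: [1]
LOAD_CONST → push 3. Stack: [1, 3]
COMPARE_OP bool(<) → 1 vs 3 = True. Stack: [True]
POP_JUMP_IF_FALSE → pop True; no jump. Stack: []
LOAD_FAST_LOAD_FAST q,b → push -11,29. Stack: [-11, 29]
BINARY_OP & → -11 & 29 = 21. Stack: [21]
STORE_FAST q → q=21. Stack: []
LOAD_FAST q → push 21. Stack: [21]
LOAD_CONST → push 11. Stack: [21, 11]
BINARY_OP - → 21 - 11 = 10. Stack: [10]
STORE_FAST q → q=10. Stack: []
LOAD_FAST i → push 1. Stack: [1]
LOAD_CONST → push 1. Stack: [1, 1]
BINARY_OP + → 1 + 1 = 2. Stack: [2]
STORE_FAST i → i=2. Stack: []
LOAD_FAST i → push 2. Stack: [2]
LOAD_CONST → push 3. Stack: [2, 3]
COMPARE_OP bool(<) → 2 vs 3 = True. Stack: [True]
POP_JUMP_IF_FALSE → pop True; no jump. Stack: []
LOAD_FAST_LOAD_FAST q,b → push 10,29. Stack: [10, 29]
BINARY_OP & → 10 & 29 = 8. Stack: [8]
STORE_FAST q → q=8. Stack: []
LOAD_FAST q → push 8. Stack: [8]
LOAD_CONST → push 11. Stack: [8, 11]
BINARY_OP - → 8 - 11 = -3. Stack: [-3]
STORE_FAST q → q=-3. Stack: []
LOAD_FAST i → push 2. Stack: [2]
LOAD_CONST → push 1. Stack: [2, 1]
BINARY_OP + → 2 + 1 = 3. Stack: [3]
STORE_FAST i → i=3. Stack: []
LOAD_FAST i → push 3. Stack: [3]
LOAD_CONST → push 3. Stack: [3, 3]
COMPARE_OP bool(<) → 3 vs 3 = False. Stack: [False]
POP_JUMP_IF_FALSE → pop False; jump. Stack: []
LOAD_FAST q → push -3. Stack: [-3]
RETURN_VALUE → return -3.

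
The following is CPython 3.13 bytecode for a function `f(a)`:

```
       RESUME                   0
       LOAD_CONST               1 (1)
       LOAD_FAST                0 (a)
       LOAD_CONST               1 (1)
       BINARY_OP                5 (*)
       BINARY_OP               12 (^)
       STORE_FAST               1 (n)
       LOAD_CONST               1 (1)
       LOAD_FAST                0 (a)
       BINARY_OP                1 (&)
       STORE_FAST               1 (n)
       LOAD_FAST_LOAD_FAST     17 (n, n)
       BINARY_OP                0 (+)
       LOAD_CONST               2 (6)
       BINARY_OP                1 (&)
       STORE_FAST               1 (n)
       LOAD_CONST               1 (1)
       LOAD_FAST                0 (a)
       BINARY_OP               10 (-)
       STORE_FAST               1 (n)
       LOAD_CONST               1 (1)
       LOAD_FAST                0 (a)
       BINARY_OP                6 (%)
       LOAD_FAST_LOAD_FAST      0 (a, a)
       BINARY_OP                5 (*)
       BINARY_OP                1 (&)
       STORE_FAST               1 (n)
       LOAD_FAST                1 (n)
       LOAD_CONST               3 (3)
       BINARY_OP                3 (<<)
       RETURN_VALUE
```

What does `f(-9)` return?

LOAD_CONST → push 1. Stack: [1]
LOAD_FAST a → push -9. Stack: [1, -9]
LOAD_CONST → push 1. Stack: [1, -9, 1]
BINARY_OP * → -9 * 1 = -9. Stack: [1, -9]
BINARY_OP ^ → 1 ^ -9 = -10. Stack: [-10]
STORE_FAST n → n=-10. Stack: []
LOAD_CONST → push 1. Stack: [1]
LOAD_FAST a → push -9. Stack: [1, -9]
BINARY_OP & → 1 & -9 = 1. Stack: [1]
STORE_FAST n → n=1. Stack: []
LOAD_FAST_LOAD_FAST n,n → push 1,1. Stack: [1, 1]
BINARY_OP + → 1 + 1 = 2. Stack: [2]
LOAD_CONST → push 6. Stack: [2, 6]
BINARY_OP & → 2 & 6 = 2. Stack: [2]
STORE_FAST n → n=2. Stack: []
LOAD_CONST → push 1. Stack: [1]
LOAD_FAST a → push -9. Stack: [1, -9]
BINARY_OP - → 1 - -9 = 10. Stack: [10]
STORE_FAST n → n=10. Stack: []
LOAD_CONST → push 1. Stack: [1]
LOAD_FAST a → push -9. Stack: [1, -9]
BINARY_OP % → 1 % -9 = -8. Stack: [-8]
LOAD_FAST_LOAD_FAST a,a → push -9,-9. Stack: [-8, -9, -9]
BINARY_OP * → -9 * -9 = 81. Stack: [-8, 81]
BINARY_OP & → -8 & 81 = 80. Stack: [80]
STORE_FAST n → n=80. Stack: []
LOAD_FAST n → push 80. Stack: [80]
LOAD_CONST → push 3. Stack: [80, 3]
BINARY_OP << → 80 << 3 = 640. Stack: [640]
RETURN_VALUE → return 640.

640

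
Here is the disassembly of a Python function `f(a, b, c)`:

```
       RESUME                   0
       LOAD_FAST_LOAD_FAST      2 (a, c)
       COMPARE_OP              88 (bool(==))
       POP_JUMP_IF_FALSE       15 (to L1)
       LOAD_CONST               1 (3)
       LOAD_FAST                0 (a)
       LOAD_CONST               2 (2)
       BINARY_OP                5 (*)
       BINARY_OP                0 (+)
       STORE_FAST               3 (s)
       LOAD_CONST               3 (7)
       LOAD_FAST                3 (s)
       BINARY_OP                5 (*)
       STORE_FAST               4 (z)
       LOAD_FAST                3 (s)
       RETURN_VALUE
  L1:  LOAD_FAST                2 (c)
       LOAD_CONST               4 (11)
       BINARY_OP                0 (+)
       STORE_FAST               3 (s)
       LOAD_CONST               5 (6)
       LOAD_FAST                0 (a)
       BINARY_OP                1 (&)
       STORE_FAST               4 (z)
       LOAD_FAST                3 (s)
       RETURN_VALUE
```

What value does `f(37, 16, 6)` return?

17

LOAD_FAST_LOAD_FAST a,c → push 37,6. Stack: [37, 6]
COMPARE_OP bool(==) → 37 vs 6 = False. Stack: [False]
POP_JUMP_IF_FALSE → pop False; jump. Stack: []
LOAD_FAST c → push 6. Stack: [6]
LOAD_CONST → push 11. Stack: [6, 11]
BINARY_OP + → 6 + 11 = 17. Stack: [17]
STORE_FAST s → s=17. Stack: []
LOAD_CONST → push 6. Stack: [6]
LOAD_FAST a → push 37. Stack: [6, 37]
BINARY_OP & → 6 & 37 = 4. Stack: [4]
STORE_FAST z → z=4. Stack: []
LOAD_FAST s → push 17. Stack: [17]
RETURN_VALUE → return 17.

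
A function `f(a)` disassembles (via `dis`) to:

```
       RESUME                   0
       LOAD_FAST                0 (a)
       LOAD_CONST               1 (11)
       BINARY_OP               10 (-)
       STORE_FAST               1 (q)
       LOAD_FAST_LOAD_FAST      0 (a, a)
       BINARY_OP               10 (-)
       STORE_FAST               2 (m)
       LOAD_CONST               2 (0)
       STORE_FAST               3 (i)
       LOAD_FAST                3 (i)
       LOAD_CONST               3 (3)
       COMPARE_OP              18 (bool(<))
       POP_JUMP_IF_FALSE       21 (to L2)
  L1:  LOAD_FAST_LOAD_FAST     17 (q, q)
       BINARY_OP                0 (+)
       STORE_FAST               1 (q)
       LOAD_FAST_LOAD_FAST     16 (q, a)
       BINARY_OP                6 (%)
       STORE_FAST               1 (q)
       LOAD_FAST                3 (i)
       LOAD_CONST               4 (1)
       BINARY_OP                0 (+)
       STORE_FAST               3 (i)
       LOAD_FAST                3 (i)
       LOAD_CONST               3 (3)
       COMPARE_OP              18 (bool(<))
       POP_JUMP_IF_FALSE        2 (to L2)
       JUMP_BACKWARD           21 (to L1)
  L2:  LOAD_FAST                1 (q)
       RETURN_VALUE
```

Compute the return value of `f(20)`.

12

LOAD_FAST a → push 20. Stack: [20]
LOAD_CONST → push 11. Stack: [20, 11]
BINARY_OP - → 20 - 11 = 9. Stack: [9]
STORE_FAST q → q=9. Stack: []
LOAD_FAST_LOAD_FAST a,a → push 20,20. Stack: [20, 20]
BINARY_OP - → 20 - 20 = 0. Stack: [0]
STORE_FAST m → m=0. Stack: []
LOAD_CONST → push 0. Stack: [0]
STORE_FAST i → i=0. Stack: []
LOAD_FAST i → push 0. Stack: [0]
LOAD_CONST → push 3. Stack: [0, 3]
COMPARE_OP bool(<) → 0 vs 3 = True. Stack: [True]
POP_JUMP_IF_FALSE → pop True; no jump. Stack: []
LOAD_FAST_LOAD_FAST q,q → push 9,9. Stack: [9, 9]
BINARY_OP + → 9 + 9 = 18. Stack: [18]
STORE_FAST q → q=18. Stack: []
LOAD_FAST_LOAD_FAST q,a → push 18,20. Stack: [18, 20]
BINARY_OP % → 18 % 20 = 18. Stack: [18]
STORE_FAST q → q=18. Stack: []
LOAD_FAST i → push 0. Stack: [0]
LOAD_CONST → push 1. Stack: [0, 1]
BINARY_OP + → 0 + 1 = 1. Stack: [1]
STORE_FAST i → i=1. Stack: []
LOAD_FAST i → push 1. Stack: [1]
LOAD_CONST → push 3. Stack: [1, 3]
COMPARE_OP bool(<) → 1 vs 3 = True. Stack: [True]
POP_JUMP_IF_FALSE → pop True; no jump. Stack: []
LOAD_FAST_LOAD_FAST q,q → push 18,18. Stack: [18, 18]
BINARY_OP + → 18 + 18 = 36. Stack: [36]
STORE_FAST q → q=36. Stack: []
LOAD_FAST_LOAD_FAST q,a → push 36,20. Stack: [36, 20]
BINARY_OP % → 36 % 20 = 16. Stack: [16]
STORE_FAST q → q=16. Stack: []
LOAD_FAST i → push 1. Stack: [1]
LOAD_CONST → push 1. Stack: [1, 1]
BINARY_OP + → 1 + 1 = 2. Stack: [2]
STORE_FAST i → i=2. Stack: []
LOAD_FAST i → push 2. Stack: [2]
LOAD_CONST → push 3. Stack: [2, 3]
COMPARE_OP bool(<) → 2 vs 3 = True. Stack: [True]
POP_JUMP_IF_FALSE → pop True; no jump. Stack: []
LOAD_FAST_LOAD_FAST q,q → push 16,16. Stack: [16, 16]
BINARY_OP + → 16 + 16 = 32. Stack: [32]
STORE_FAST q → q=32. Stack: []
LOAD_FAST_LOAD_FAST q,a → push 32,20. Stack: [32, 20]
BINARY_OP % → 32 % 20 = 12. Stack: [12]
STORE_FAST q → q=12. Stack: []
LOAD_FAST i → push 2. Stack: [2]
LOAD_CONST → push 1. Stack: [2, 1]
BINARY_OP + → 2 + 1 = 3. Stack: [3]
STORE_FAST i → i=3. Stack: []
LOAD_FAST i → push 3. Stack: [3]
LOAD_CONST → push 3. Stack: [3, 3]
COMPARE_OP bool(<) → 3 vs 3 = False. Stack: [False]
POP_JUMP_IF_FALSE → pop False; jump. Stack: []
LOAD_FAST q → push 12. Stack: [12]
RETURN_VALUE → return 12.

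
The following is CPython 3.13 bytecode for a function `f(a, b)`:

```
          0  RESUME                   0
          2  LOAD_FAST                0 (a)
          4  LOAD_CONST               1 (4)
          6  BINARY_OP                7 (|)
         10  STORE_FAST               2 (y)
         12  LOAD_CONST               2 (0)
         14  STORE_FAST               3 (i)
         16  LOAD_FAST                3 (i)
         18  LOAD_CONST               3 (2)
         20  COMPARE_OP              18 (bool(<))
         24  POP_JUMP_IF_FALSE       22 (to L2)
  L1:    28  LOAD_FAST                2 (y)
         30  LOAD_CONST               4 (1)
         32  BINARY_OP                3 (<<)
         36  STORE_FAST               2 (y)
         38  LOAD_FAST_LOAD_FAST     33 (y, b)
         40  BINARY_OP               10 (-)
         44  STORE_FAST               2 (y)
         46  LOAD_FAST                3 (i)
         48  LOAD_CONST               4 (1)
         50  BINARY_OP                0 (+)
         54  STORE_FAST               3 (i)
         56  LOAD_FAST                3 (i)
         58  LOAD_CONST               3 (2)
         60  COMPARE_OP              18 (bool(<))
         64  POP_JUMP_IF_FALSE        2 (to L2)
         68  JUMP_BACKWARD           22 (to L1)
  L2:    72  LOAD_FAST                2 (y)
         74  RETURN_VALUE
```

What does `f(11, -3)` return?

69

LOAD_FAST a → push 11. Stack: [11]
LOAD_CONST → push 4. Stack: [11, 4]
BINARY_OP | → 11 | 4 = 15. Stack: [15]
STORE_FAST y → y=15. Stack: []
LOAD_CONST → push 0. Stack: [0]
STORE_FAST i → i=0. Stack: []
LOAD_FAST i → push 0. Stack: [0]
LOAD_CONST → push 2. Stack: [0, 2]
COMPARE_OP bool(<) → 0 vs 2 = True. Stack: [True]
POP_JUMP_IF_FALSE → pop True; no jump. Stack: []
LOAD_FAST y → push 15. Stack: [15]
LOAD_CONST → push 1. Stack: [15, 1]
BINARY_OP << → 15 << 1 = 30. Stack: [30]
STORE_FAST y → y=30. Stack: []
LOAD_FAST_LOAD_FAST y,b → push 30,-3. Stack: [30, -3]
BINARY_OP - → 30 - -3 = 33. Stack: [33]
STORE_FAST y → y=33. Stack: []
LOAD_FAST i → push 0. Stack: [0]
LOAD_CONST → push 1. Stack: [0, 1]
BINARY_OP + → 0 + 1 = 1. Stack: [1]
STORE_FAST i → i=1. Stack: []
LOAD_FAST i → push 1. Stack: [1]
LOAD_CONST → push 2. Stack: [1, 2]
COMPARE_OP bool(<) → 1 vs 2 = True. Stack: [True]
POP_JUMP_IF_FALSE → pop True; no jump. Stack: []
LOAD_FAST y → push 33. Stack: [33]
LOAD_CONST → push 1. Stack: [33, 1]
BINARY_OP << → 33 << 1 = 66. Stack: [66]
STORE_FAST y → y=66. Stack: []
LOAD_FAST_LOAD_FAST y,b → push 66,-3. Stack: [66, -3]
BINARY_OP - → 66 - -3 = 69. Stack: [69]
STORE_FAST y → y=69. Stack: []
LOAD_FAST i → push 1. Stack: [1]
LOAD_CONST → push 1. Stack: [1, 1]
BINARY_OP + → 1 + 1 = 2. Stack: [2]
STORE_FAST i → i=2. Stack: []
LOAD_FAST i → push 2. Stack: [2]
LOAD_CONST → push 2. Stack: [2, 2]
COMPARE_OP bool(<) → 2 vs 2 = False. Stack: [False]
POP_JUMP_IF_FALSE → pop False; jump. Stack: []
LOAD_FAST y → push 69. Stack: [69]
RETURN_VALUE → return 69.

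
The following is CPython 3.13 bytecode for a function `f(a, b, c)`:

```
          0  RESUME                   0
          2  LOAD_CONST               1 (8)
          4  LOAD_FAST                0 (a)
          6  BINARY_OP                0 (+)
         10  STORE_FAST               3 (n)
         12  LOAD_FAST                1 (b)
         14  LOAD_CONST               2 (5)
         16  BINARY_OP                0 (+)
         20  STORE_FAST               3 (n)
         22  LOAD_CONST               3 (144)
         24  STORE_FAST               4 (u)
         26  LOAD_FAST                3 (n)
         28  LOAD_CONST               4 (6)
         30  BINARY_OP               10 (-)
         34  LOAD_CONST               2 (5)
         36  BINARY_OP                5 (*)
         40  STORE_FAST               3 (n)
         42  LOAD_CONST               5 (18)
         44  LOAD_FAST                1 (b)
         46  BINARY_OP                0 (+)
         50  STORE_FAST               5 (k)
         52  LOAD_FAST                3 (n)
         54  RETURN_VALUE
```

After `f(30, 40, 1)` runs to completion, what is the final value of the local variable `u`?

LOAD_CONST → push 8. Stack: [8]
LOAD_FAST a → push 30. Stack: [8, 30]
BINARY_OP + → 8 + 30 = 38. Stack: [38]
STORE_FAST n → n=38. Stack: []
LOAD_FAST b → push 40. Stack: [40]
LOAD_CONST → push 5. Stack: [40, 5]
BINARY_OP + → 40 + 5 = 45. Stack: [45]
STORE_FAST n → n=45. Stack: []
LOAD_CONST → push 144. Stack: [144]
STORE_FAST u → u=144. Stack: []
LOAD_FAST n → push 45. Stack: [45]
LOAD_CONST → push 6. Stack: [45, 6]
BINARY_OP - → 45 - 6 = 39. Stack: [39]
LOAD_CONST → push 5. Stack: [39, 5]
BINARY_OP * → 39 * 5 = 195. Stack: [195]
STORE_FAST n → n=195. Stack: []
LOAD_CONST → push 18. Stack: [18]
LOAD_FAST b → push 40. Stack: [18, 40]
BINARY_OP + → 18 + 40 = 58. Stack: [58]
STORE_FAST k → k=58. Stack: []
LOAD_FAST n → push 195. Stack: [195]
RETURN_VALUE → return 195.

144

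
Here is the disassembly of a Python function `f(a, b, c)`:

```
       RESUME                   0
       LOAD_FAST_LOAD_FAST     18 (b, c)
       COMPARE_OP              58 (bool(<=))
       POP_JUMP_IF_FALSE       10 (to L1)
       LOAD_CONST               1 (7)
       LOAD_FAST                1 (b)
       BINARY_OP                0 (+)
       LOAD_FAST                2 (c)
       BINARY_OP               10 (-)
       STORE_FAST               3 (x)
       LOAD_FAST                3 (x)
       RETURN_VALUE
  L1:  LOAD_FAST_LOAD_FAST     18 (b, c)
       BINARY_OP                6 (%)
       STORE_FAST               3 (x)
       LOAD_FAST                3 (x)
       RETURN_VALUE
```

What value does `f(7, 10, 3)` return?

1

LOAD_FAST_LOAD_FAST b,c → push 10,3. Stack: [10, 3]
COMPARE_OP bool(<=) → 10 vs 3 = False. Stack: [False]
POP_JUMP_IF_FALSE → pop False; jump. Stack: []
LOAD_FAST_LOAD_FAST b,c → push 10,3. Stack: [10, 3]
BINARY_OP % → 10 % 3 = 1. Stack: [1]
STORE_FAST x → x=1. Stack: []
LOAD_FAST x → push 1. Stack: [1]
RETURN_VALUE → return 1.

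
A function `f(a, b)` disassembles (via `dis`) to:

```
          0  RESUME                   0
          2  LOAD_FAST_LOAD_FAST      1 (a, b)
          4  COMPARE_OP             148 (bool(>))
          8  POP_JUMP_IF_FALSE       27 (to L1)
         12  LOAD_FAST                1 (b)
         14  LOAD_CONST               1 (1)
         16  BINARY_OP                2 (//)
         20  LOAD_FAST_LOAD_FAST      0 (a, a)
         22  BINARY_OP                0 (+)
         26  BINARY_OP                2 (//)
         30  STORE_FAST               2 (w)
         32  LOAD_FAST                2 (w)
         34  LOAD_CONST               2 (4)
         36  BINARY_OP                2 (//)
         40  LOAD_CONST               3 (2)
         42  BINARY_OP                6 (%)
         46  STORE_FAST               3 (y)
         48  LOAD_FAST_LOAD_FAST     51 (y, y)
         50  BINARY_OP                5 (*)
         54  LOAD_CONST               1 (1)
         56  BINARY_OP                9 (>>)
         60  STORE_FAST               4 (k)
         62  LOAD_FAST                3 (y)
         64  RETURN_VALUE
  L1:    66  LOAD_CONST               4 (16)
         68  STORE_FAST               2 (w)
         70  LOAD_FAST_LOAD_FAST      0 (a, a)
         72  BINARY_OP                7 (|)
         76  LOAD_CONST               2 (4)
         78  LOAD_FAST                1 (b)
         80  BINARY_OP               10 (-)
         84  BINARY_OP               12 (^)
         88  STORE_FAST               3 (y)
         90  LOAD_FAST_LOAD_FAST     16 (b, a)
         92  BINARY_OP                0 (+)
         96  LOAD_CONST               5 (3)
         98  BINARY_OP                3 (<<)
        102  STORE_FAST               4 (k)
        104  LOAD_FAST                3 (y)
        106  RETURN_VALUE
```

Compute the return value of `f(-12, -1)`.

-15

LOAD_FAST_LOAD_FAST a,b → push -12,-1. Stack: [-12, -1]
COMPARE_OP bool(>) → -12 vs -1 = False. Stack: [False]
POP_JUMP_IF_FALSE → pop False; jump. Stack: []
LOAD_CONST → push 16. Stack: [16]
STORE_FAST w → w=16. Stack: []
LOAD_FAST_LOAD_FAST a,a → push -12,-12. Stack: [-12, -12]
BINARY_OP | → -12 | -12 = -12. Stack: [-12]
LOAD_CONST → push 4. Stack: [-12, 4]
LOAD_FAST b → push -1. Stack: [-12, 4, -1]
BINARY_OP - → 4 - -1 = 5. Stack: [-12, 5]
BINARY_OP ^ → -12 ^ 5 = -15. Stack: [-15]
STORE_FAST y → y=-15. Stack: []
LOAD_FAST_LOAD_FAST b,a → push -1,-12. Stack: [-1, -12]
BINARY_OP + → -1 + -12 = -13. Stack: [-13]
LOAD_CONST → push 3. Stack: [-13, 3]
BINARY_OP << → -13 << 3 = -104. Stack: [-104]
STORE_FAST k → k=-104. Stack: []
LOAD_FAST y → push -15. Stack: [-15]
RETURN_VALUE → return -15.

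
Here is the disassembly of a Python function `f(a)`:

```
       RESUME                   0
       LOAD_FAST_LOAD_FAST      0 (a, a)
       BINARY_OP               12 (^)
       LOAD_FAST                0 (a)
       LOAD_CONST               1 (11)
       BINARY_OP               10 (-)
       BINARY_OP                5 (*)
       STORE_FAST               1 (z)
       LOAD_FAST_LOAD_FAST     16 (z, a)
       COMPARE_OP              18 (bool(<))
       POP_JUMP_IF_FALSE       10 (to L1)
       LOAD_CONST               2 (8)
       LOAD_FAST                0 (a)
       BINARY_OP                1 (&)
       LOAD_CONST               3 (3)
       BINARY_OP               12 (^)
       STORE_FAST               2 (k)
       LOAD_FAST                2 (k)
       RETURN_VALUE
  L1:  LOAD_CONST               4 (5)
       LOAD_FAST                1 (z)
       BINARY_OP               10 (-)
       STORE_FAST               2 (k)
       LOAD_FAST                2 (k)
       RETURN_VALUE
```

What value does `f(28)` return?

LOAD_FAST_LOAD_FAST a,a → push 28,28. Stack: [28, 28]
BINARY_OP ^ → 28 ^ 28 = 0. Stack: [0]
LOAD_FAST a → push 28. Stack: [0, 28]
LOAD_CONST → push 11. Stack: [0, 28, 11]
BINARY_OP - → 28 - 11 = 17. Stack: [0, 17]
BINARY_OP * → 0 * 17 = 0. Stack: [0]
STORE_FAST z → z=0. Stack: []
LOAD_FAST_LOAD_FAST z,a → push 0,28. Stack: [0, 28]
COMPARE_OP bool(<) → 0 vs 28 = True. Stack: [True]
POP_JUMP_IF_FALSE → pop True; no jump. Stack: []
LOAD_CONST → push 8. Stack: [8]
LOAD_FAST a → push 28. Stack: [8, 28]
BINARY_OP & → 8 & 28 = 8. Stack: [8]
LOAD_CONST → push 3. Stack: [8, 3]
BINARY_OP ^ → 8 ^ 3 = 11. Stack: [11]
STORE_FAST k → k=11. Stack: []
LOAD_FAST k → push 11. Stack: [11]
RETURN_VALUE → return 11.

11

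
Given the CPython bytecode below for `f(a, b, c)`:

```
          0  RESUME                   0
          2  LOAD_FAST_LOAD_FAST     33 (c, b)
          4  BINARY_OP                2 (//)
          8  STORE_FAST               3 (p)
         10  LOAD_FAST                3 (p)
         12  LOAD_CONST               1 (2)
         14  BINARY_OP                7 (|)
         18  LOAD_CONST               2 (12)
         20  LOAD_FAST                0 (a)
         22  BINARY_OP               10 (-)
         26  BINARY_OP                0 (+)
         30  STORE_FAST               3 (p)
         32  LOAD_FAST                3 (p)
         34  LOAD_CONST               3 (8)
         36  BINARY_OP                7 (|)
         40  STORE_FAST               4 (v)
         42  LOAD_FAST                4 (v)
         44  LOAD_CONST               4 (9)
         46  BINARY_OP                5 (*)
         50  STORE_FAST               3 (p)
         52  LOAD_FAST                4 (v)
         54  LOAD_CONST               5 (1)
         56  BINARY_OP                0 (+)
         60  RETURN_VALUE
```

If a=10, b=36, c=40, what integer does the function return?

LOAD_FAST_LOAD_FAST c,b → push 40,36. Stack: [40, 36]
BINARY_OP // → 40 // 36 = 1. Stack: [1]
STORE_FAST p → p=1. Stack: []
LOAD_FAST p → push 1. Stack: [1]
LOAD_CONST → push 2. Stack: [1, 2]
BINARY_OP | → 1 | 2 = 3. Stack: [3]
LOAD_CONST → push 12. Stack: [3, 12]
LOAD_FAST a → push 10. Stack: [3, 12, 10]
BINARY_OP - → 12 - 10 = 2. Stack: [3, 2]
BINARY_OP + → 3 + 2 = 5. Stack: [5]
STORE_FAST p → p=5. Stack: []
LOAD_FAST p → push 5. Stack: [5]
LOAD_CONST → push 8. Stack: [5, 8]
BINARY_OP | → 5 | 8 = 13. Stack: [13]
STORE_FAST v → v=13. Stack: []
LOAD_FAST v → push 13. Stack: [13]
LOAD_CONST → push 9. Stack: [13, 9]
BINARY_OP * → 13 * 9 = 117. Stack: [117]
STORE_FAST p → p=117. Stack: []
LOAD_FAST v → push 13. Stack: [13]
LOAD_CONST → push 1. Stack: [13, 1]
BINARY_OP + → 13 + 1 = 14. Stack: [14]
RETURN_VALUE → return 14.

14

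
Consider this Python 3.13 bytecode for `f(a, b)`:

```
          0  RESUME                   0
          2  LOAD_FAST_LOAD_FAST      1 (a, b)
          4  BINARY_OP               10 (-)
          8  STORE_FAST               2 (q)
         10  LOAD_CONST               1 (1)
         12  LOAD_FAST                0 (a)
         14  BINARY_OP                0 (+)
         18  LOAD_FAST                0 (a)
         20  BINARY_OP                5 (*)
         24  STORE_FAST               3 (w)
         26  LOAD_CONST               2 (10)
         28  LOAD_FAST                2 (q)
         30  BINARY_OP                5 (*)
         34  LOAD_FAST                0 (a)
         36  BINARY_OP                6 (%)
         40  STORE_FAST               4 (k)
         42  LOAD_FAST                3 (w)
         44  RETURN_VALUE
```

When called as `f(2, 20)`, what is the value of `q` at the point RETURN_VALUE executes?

LOAD_FAST_LOAD_FAST a,b → push 2,20. Stack: [2, 20]
BINARY_OP - → 2 - 20 = -18. Stack: [-18]
STORE_FAST q → q=-18. Stack: []
LOAD_CONST → push 1. Stack: [1]
LOAD_FAST a → push 2. Stack: [1, 2]
BINARY_OP + → 1 + 2 = 3. Stack: [3]
LOAD_FAST a → push 2. Stack: [3, 2]
BINARY_OP * → 3 * 2 = 6. Stack: [6]
STORE_FAST w → w=6. Stack: []
LOAD_CONST → push 10. Stack: [10]
LOAD_FAST q → push -18. Stack: [10, -18]
BINARY_OP * → 10 * -18 = -180. Stack: [-180]
LOAD_FAST a → push 2. Stack: [-180, 2]
BINARY_OP % → -180 % 2 = 0. Stack: [0]
STORE_FAST k → k=0. Stack: []
LOAD_FAST w → push 6. Stack: [6]
RETURN_VALUE → return 6.

-18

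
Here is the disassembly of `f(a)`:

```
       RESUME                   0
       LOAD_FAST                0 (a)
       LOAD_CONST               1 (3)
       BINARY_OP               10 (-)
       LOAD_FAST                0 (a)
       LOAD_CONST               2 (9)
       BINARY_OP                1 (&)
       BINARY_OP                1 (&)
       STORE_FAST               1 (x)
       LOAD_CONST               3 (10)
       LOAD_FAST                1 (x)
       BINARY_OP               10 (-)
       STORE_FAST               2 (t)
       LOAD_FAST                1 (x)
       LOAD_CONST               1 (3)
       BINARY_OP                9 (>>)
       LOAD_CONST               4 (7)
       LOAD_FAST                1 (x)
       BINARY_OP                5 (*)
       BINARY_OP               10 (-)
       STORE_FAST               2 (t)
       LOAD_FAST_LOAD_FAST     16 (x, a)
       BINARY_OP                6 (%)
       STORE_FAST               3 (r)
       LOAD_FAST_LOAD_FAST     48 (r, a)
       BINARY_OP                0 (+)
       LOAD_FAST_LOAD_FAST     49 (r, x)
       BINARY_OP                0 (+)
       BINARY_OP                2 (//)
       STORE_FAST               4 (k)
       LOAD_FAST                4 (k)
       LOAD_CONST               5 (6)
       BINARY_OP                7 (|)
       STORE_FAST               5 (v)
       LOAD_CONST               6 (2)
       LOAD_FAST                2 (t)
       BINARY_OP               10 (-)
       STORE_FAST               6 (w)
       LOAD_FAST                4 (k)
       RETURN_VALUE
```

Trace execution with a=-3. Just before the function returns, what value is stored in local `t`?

-55

LOAD_FAST a → push -3. Stack: [-3]
LOAD_CONST → push 3. Stack: [-3, 3]
BINARY_OP - → -3 - 3 = -6. Stack: [-6]
LOAD_FAST a → push -3. Stack: [-6, -3]
LOAD_CONST → push 9. Stack: [-6, -3, 9]
BINARY_OP & → -3 & 9 = 9. Stack: [-6, 9]
BINARY_OP & → -6 & 9 = 8. Stack: [8]
STORE_FAST x → x=8. Stack: []
LOAD_CONST → push 10. Stack: [10]
LOAD_FAST x → push 8. Stack: [10, 8]
BINARY_OP - → 10 - 8 = 2. Stack: [2]
STORE_FAST t → t=2. Stack: []
LOAD_FAST x → push 8. Stack: [8]
LOAD_CONST → push 3. Stack: [8, 3]
BINARY_OP >> → 8 >> 3 = 1. Stack: [1]
LOAD_CONST → push 7. Stack: [1, 7]
LOAD_FAST x → push 8. Stack: [1, 7, 8]
BINARY_OP * → 7 * 8 = 56. Stack: [1, 56]
BINARY_OP - → 1 - 56 = -55. Stack: [-55]
STORE_FAST t → t=-55. Stack: []
LOAD_FAST_LOAD_FAST x,a → push 8,-3. Stack: [8, -3]
BINARY_OP % → 8 % -3 = -1. Stack: [-1]
STORE_FAST r → r=-1. Stack: []
LOAD_FAST_LOAD_FAST r,a → push -1,-3. Stack: [-1, -3]
BINARY_OP + → -1 + -3 = -4. Stack: [-4]
LOAD_FAST_LOAD_FAST r,x → push -1,8. Stack: [-4, -1, 8]
BINARY_OP + → -1 + 8 = 7. Stack: [-4, 7]
BINARY_OP // → -4 // 7 = -1. Stack: [-1]
STORE_FAST k → k=-1. Stack: []
LOAD_FAST k → push -1. Stack: [-1]
LOAD_CONST → push 6. Stack: [-1, 6]
BINARY_OP | → -1 | 6 = -1. Stack: [-1]
STORE_FAST v → v=-1. Stack: []
LOAD_CONST → push 2. Stack: [2]
LOAD_FAST t → push -55. Stack: [2, -55]
BINARY_OP - → 2 - -55 = 57. Stack: [57]
STORE_FAST w → w=57. Stack: []
LOAD_FAST k → push -1. Stack: [-1]
RETURN_VALUE → return -1.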